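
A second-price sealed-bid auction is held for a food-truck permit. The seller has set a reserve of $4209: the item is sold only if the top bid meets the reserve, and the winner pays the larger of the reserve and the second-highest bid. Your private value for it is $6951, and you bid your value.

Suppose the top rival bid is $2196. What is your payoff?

$2742

Your bid $6951 is the highest and exceeds the reserve.
Price = max(second-highest bid, reserve) = max($2196, $4209) = $4209.
Payoff = $6951 − $4209 = $2742.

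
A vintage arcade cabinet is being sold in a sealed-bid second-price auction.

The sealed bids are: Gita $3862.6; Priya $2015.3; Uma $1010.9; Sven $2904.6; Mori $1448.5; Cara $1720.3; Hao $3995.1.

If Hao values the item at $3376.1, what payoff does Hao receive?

Highest bid: Hao at $3995.1, so Hao wins.
Second-highest bid: Gita at $3862.6 — that is the price the winner pays.
Hao's payoff = value − price = $3376.1 − $3862.6 = −$486.5.

−$486.5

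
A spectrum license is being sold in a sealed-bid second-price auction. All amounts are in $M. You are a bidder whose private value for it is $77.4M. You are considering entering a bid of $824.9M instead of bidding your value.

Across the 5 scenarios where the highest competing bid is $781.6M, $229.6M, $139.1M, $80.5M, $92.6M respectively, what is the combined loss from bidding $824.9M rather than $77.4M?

$936.4M

The deviation costs you only when the competing bid falls strictly between $77.4M and $824.9M; elsewhere both bids give the same outcome.
$781.6M: truthful payoff $0M, deviation payoff −$704.2M → loss $704.2M.
$229.6M: truthful payoff $0M, deviation payoff −$152.2M → loss $152.2M.
$139.1M: truthful payoff $0M, deviation payoff −$61.7M → loss $61.7M.
$80.5M: truthful payoff $0M, deviation payoff −$3.1M → loss $3.1M.
$92.6M: truthful payoff $0M, deviation payoff −$15.2M → loss $15.2M.
Total loss = $704.2M + $152.2M + $61.7M + $3.1M + $15.2M = $936.4M.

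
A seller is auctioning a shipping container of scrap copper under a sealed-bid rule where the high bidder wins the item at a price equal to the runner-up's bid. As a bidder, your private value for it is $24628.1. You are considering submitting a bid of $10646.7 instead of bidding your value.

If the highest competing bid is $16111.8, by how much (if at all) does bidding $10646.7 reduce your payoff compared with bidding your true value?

$8516.3

Bidding your value $24628.1: you win (since $24628.1 > $16111.8) and pay $16111.8. Payoff $8516.3.
Bidding $10646.7: you lose. Payoff $0.
The competing bid $16111.8 lies between your shaded bid and your value, so underbidding forfeits an item you could have won at a profitable price.
Loss from deviating = $8516.3 − ($0) = $8516.3.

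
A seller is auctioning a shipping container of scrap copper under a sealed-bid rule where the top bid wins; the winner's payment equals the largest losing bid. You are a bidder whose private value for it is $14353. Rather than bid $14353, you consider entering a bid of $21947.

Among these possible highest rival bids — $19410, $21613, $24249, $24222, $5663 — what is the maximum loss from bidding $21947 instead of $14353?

$7260

$19410: truthful gives $0, deviation gives −$5057 → loss $5057.
$21613: truthful gives $0, deviation gives −$7260 → loss $7260.
$24249: same outcome either way → loss $0.
$24222: same outcome either way → loss $0.
$5663: same outcome either way → loss $0.
Maximum loss: $7260.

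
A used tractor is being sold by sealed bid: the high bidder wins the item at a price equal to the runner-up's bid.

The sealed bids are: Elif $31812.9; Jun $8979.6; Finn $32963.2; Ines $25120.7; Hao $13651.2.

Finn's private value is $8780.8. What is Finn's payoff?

Highest bid: Finn at $32963.2, so Finn wins.
Second-highest bid: Elif at $31812.9 — that is the price the winner pays.
Finn's payoff = value − price = $8780.8 − $31812.9 = −$23032.1.

−$23032.1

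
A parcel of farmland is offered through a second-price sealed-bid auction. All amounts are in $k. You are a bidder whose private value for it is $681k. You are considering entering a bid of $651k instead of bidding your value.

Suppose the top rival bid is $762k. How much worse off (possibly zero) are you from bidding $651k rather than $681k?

Bidding your value $681k: you lose (since $681k < $762k). Payoff $0k.
Bidding $651k: you lose. Payoff $0k.
Difference = $0k − $0k = $0k; both bids lead to the same outcome because the competing bid is above both your value and your alternative bid.

$0k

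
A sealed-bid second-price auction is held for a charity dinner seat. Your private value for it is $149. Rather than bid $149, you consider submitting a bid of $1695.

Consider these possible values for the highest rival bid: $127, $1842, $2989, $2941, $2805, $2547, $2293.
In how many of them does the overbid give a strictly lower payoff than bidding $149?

The deviation hurts exactly when the highest competing bid lies strictly between $149 and $1695 — overbidding then wins at a price above your value.
$127: below both → same outcome either way.
$1842: above both → same outcome either way.
$2989: above both → same outcome either way.
$2941: above both → same outcome either way.
$2805: above both → same outcome either way.
$2547: above both → same outcome either way.
$2293: above both → same outcome either way.
Count: 0.

0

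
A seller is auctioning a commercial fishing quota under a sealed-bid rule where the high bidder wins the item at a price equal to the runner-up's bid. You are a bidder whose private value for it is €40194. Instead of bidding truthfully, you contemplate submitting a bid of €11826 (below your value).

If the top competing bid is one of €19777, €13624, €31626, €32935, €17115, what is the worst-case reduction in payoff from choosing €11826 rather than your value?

€26570

€19777: truthful gives €20417, deviation gives €0 → loss €20417.
€13624: truthful gives €26570, deviation gives €0 → loss €26570.
€31626: truthful gives €8568, deviation gives €0 → loss €8568.
€32935: truthful gives €7259, deviation gives €0 → loss €7259.
€17115: truthful gives €23079, deviation gives €0 → loss €23079.
Maximum loss: €26570.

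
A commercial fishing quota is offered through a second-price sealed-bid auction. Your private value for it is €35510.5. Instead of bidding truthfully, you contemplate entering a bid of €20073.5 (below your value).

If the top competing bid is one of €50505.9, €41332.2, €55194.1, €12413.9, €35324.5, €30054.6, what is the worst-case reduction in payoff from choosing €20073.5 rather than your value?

€5455.9

€50505.9: same outcome either way → loss €0.
€41332.2: same outcome either way → loss €0.
€55194.1: same outcome either way → loss €0.
€12413.9: same outcome either way → loss €0.
€35324.5: truthful gives €186, deviation gives €0 → loss €186.
€30054.6: truthful gives €5455.9, deviation gives €0 → loss €5455.9.
Maximum loss: €5455.9.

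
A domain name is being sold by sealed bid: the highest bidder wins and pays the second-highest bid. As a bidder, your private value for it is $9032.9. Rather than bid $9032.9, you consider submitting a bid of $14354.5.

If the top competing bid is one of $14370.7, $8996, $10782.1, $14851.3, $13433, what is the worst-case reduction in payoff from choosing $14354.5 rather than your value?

$14370.7: same outcome either way → loss $0.
$8996: same outcome either way → loss $0.
$10782.1: truthful gives $0, deviation gives −$1749.2 → loss $1749.2.
$14851.3: same outcome either way → loss $0.
$13433: truthful gives $0, deviation gives −$4400.1 → loss $4400.1.
Maximum loss: $4400.1.

$4400.1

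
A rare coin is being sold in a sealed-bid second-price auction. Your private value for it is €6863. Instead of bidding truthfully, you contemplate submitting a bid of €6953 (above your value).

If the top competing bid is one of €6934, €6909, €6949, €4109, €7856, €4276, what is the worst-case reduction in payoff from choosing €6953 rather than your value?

€86

€6934: truthful gives €0, deviation gives −€71 → loss €71.
€6909: truthful gives €0, deviation gives −€46 → loss €46.
€6949: truthful gives €0, deviation gives −€86 → loss €86.
€4109: same outcome either way → loss €0.
€7856: same outcome either way → loss €0.
€4276: same outcome either way → loss €0.
Maximum loss: €86.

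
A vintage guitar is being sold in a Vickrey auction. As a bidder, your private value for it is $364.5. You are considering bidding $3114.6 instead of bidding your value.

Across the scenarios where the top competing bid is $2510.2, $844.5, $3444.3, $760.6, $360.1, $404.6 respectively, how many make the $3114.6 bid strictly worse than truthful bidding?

The deviation hurts exactly when the highest competing bid lies strictly between $364.5 and $3114.6 — overbidding then wins at a price above your value.
$2510.2: inside the interval → strictly worse (loss $2145.7).
$844.5: inside the interval → strictly worse (loss $480).
$3444.3: above both → same outcome either way.
$760.6: inside the interval → strictly worse (loss $396.1).
$360.1: below both → same outcome either way.
$404.6: inside the interval → strictly worse (loss $40.1).
Count: 4.

4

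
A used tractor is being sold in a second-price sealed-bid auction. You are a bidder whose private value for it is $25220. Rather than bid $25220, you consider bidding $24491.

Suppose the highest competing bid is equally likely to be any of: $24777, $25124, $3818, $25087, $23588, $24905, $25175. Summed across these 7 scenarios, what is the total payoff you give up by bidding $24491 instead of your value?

The deviation costs you only when the competing bid falls strictly between $24491 and $25220; elsewhere both bids give the same outcome.
$24777: truthful payoff $443, deviation payoff $0 → loss $443.
$25124: truthful payoff $96, deviation payoff $0 → loss $96.
$3818: outcomes coincide → loss $0.
$25087: truthful payoff $133, deviation payoff $0 → loss $133.
$23588: outcomes coincide → loss $0.
$24905: truthful payoff $315, deviation payoff $0 → loss $315.
$25175: truthful payoff $45, deviation payoff $0 → loss $45.
Total loss = $443 + $96 + $133 + $315 + $45 = $1032.
Truthful bidding weakly dominates here: raising your bid can only win items priced above your value, and lowering it can only forfeit items priced below.

$1032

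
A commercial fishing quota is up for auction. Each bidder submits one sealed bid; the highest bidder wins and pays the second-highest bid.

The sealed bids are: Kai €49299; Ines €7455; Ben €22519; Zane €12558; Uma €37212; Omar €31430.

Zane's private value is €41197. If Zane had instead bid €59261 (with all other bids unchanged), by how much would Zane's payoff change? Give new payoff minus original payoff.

The highest bid among the other bidders is €49299; Zane's bid doesn't change that.
Original bid €12558: Zane is not highest (top rival bid is €49299); payoff €0.
Alternative bid €59261: Zane is highest, pays the top rival bid €49299; payoff €41197 − €49299 = −€8102.
Change in payoff = −€8102 − (€0) = −€8102.

−€8102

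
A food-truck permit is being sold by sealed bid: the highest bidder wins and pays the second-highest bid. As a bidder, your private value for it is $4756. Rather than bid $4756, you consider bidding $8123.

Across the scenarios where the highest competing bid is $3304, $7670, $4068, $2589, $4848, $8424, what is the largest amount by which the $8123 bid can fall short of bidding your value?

$3304: same outcome either way → loss $0.
$7670: truthful gives $0, deviation gives −$2914 → loss $2914.
$4068: same outcome either way → loss $0.
$2589: same outcome either way → loss $0.
$4848: truthful gives $0, deviation gives −$92 → loss $92.
$8424: same outcome either way → loss $0.
Maximum loss: $2914.

$2914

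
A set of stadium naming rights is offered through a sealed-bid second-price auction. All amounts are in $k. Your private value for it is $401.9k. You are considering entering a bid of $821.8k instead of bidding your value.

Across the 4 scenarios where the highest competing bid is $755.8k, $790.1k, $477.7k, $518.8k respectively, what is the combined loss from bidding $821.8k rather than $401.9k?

$934.8k

The deviation costs you only when the competing bid falls strictly between $401.9k and $821.8k; elsewhere both bids give the same outcome.
$755.8k: truthful payoff $0k, deviation payoff −$353.9k → loss $353.9k.
$790.1k: truthful payoff $0k, deviation payoff −$388.2k → loss $388.2k.
$477.7k: truthful payoff $0k, deviation payoff −$75.8k → loss $75.8k.
$518.8k: truthful payoff $0k, deviation payoff −$116.9k → loss $116.9k.
Total loss = $353.9k + $388.2k + $75.8k + $116.9k = $934.8k.
In a second-price auction your bid sets only whether you win, not what you pay, so bidding your true value is weakly dominant.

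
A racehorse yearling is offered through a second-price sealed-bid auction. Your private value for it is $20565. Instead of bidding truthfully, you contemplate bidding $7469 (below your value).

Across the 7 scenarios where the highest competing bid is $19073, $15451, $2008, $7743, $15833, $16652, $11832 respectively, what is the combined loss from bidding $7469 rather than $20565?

$36806

The deviation costs you only when the competing bid falls strictly between $7469 and $20565; elsewhere both bids give the same outcome.
$19073: truthful payoff $1492, deviation payoff $0 → loss $1492.
$15451: truthful payoff $5114, deviation payoff $0 → loss $5114.
$2008: outcomes coincide → loss $0.
$7743: truthful payoff $12822, deviation payoff $0 → loss $12822.
$15833: truthful payoff $4732, deviation payoff $0 → loss $4732.
$16652: truthful payoff $3913, deviation payoff $0 → loss $3913.
$11832: truthful payoff $8733, deviation payoff $0 → loss $8733.
Total loss = $1492 + $5114 + $12822 + $4732 + $3913 + $8733 = $36806.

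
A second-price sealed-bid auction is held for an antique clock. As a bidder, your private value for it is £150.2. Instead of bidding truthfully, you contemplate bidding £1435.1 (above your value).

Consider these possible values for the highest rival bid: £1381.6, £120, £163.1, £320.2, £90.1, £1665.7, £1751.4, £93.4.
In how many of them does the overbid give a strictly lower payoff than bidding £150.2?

3

The deviation hurts exactly when the highest competing bid lies strictly between £150.2 and £1435.1 — overbidding then wins at a price above your value.
£1381.6: inside the interval → strictly worse (loss £1231.4).
£120: below both → same outcome either way.
£163.1: inside the interval → strictly worse (loss £12.9).
£320.2: inside the interval → strictly worse (loss £170).
£90.1: below both → same outcome either way.
£1665.7: above both → same outcome either way.
£1751.4: above both → same outcome either way.
£93.4: below both → same outcome either way.
Count: 3.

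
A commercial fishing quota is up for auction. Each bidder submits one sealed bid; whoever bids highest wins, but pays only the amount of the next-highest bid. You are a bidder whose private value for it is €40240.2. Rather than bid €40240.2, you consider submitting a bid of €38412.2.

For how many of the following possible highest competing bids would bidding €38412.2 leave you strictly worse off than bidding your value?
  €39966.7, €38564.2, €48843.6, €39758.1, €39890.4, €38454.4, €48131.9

5

The deviation hurts exactly when the highest competing bid lies strictly between €38412.2 and €40240.2 — underbidding then forfeits a profitable win.
€39966.7: inside the interval → strictly worse (loss €273.5).
€38564.2: inside the interval → strictly worse (loss €1676).
€48843.6: above both → same outcome either way.
€39758.1: inside the interval → strictly worse (loss €482.1).
€39890.4: inside the interval → strictly worse (loss €349.8).
€38454.4: inside the interval → strictly worse (loss €1785.8).
€48131.9: above both → same outcome either way.
Count: 5.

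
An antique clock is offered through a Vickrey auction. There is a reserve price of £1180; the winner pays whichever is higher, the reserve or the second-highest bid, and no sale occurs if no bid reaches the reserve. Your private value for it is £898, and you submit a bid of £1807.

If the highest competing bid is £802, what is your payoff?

−£282

Your bid £1807 is the highest and exceeds the reserve.
Price = max(second-highest bid, reserve) = max(£802, £1180) = £1180.
Payoff = £898 − £1180 = −£282.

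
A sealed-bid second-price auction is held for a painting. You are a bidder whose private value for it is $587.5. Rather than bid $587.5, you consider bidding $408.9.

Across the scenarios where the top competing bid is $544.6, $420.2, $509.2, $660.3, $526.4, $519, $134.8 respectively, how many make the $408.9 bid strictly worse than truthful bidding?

The deviation hurts exactly when the highest competing bid lies strictly between $408.9 and $587.5 — underbidding then forfeits a profitable win.
$544.6: inside the interval → strictly worse (loss $42.9).
$420.2: inside the interval → strictly worse (loss $167.3).
$509.2: inside the interval → strictly worse (loss $78.3).
$660.3: above both → same outcome either way.
$526.4: inside the interval → strictly worse (loss $61.1).
$519: inside the interval → strictly worse (loss $68.5).
$134.8: below both → same outcome either way.
Count: 5.

5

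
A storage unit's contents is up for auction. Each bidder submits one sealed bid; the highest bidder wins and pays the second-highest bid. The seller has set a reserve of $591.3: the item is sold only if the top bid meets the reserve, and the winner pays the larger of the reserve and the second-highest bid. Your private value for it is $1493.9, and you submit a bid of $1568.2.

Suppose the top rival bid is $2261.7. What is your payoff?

$0

Your bid $1568.2 is below the highest competing bid $2261.7, so you lose. Payoff $0.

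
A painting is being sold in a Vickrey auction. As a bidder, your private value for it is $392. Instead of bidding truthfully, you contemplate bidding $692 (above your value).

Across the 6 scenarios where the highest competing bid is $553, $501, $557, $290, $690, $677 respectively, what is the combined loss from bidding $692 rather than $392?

The deviation costs you only when the competing bid falls strictly between $392 and $692; elsewhere both bids give the same outcome.
$553: truthful payoff $0, deviation payoff −$161 → loss $161.
$501: truthful payoff $0, deviation payoff −$109 → loss $109.
$557: truthful payoff $0, deviation payoff −$165 → loss $165.
$290: outcomes coincide → loss $0.
$690: truthful payoff $0, deviation payoff −$298 → loss $298.
$677: truthful payoff $0, deviation payoff −$285 → loss $285.
Total loss = $161 + $109 + $165 + $298 + $285 = $1018.

$1018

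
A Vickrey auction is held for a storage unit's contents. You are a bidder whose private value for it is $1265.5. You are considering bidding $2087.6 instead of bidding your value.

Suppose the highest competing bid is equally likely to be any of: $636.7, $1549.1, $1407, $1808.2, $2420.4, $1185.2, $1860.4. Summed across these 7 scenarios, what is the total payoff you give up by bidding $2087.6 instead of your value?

The deviation costs you only when the competing bid falls strictly between $1265.5 and $2087.6; elsewhere both bids give the same outcome.
$636.7: outcomes coincide → loss $0.
$1549.1: truthful payoff $0, deviation payoff −$283.6 → loss $283.6.
$1407: truthful payoff $0, deviation payoff −$141.5 → loss $141.5.
$1808.2: truthful payoff $0, deviation payoff −$542.7 → loss $542.7.
$2420.4: outcomes coincide → loss $0.
$1185.2: outcomes coincide → loss $0.
$1860.4: truthful payoff $0, deviation payoff −$594.9 → loss $594.9.
Total loss = $283.6 + $141.5 + $542.7 + $594.9 = $1562.7.
Because the price is fixed by the runner-up's bid, deviating from your value can only change a good outcome into a bad one — never the reverse.

$1562.7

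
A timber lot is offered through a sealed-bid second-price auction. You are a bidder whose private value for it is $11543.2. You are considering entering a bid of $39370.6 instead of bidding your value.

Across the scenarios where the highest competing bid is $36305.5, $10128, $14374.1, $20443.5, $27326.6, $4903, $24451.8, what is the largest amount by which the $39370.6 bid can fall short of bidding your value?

$36305.5: truthful gives $0, deviation gives −$24762.3 → loss $24762.3.
$10128: same outcome either way → loss $0.
$14374.1: truthful gives $0, deviation gives −$2830.9 → loss $2830.9.
$20443.5: truthful gives $0, deviation gives −$8900.3 → loss $8900.3.
$27326.6: truthful gives $0, deviation gives −$15783.4 → loss $15783.4.
$4903: same outcome either way → loss $0.
$24451.8: truthful gives $0, deviation gives −$12908.6 → loss $12908.6.
Maximum loss: $24762.3.

$24762.3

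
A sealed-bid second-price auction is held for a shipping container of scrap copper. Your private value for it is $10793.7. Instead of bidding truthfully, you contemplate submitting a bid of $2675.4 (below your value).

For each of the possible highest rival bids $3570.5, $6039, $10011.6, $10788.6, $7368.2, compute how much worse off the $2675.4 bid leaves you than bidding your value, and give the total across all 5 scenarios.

The deviation costs you only when the competing bid falls strictly between $2675.4 and $10793.7; elsewhere both bids give the same outcome.
$3570.5: truthful payoff $7223.2, deviation payoff $0 → loss $7223.2.
$6039: truthful payoff $4754.7, deviation payoff $0 → loss $4754.7.
$10011.6: truthful payoff $782.1, deviation payoff $0 → loss $782.1.
$10788.6: truthful payoff $5.1, deviation payoff $0 → loss $5.1.
$7368.2: truthful payoff $3425.5, deviation payoff $0 → loss $3425.5.
Total loss = $7223.2 + $4754.7 + $782.1 + $5.1 + $3425.5 = $16190.6.

$16190.6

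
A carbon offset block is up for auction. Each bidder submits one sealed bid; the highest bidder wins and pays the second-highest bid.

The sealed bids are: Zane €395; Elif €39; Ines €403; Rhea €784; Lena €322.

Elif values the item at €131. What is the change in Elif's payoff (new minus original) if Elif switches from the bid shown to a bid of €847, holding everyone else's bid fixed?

−€653

The highest bid among the other bidders is €784; Elif's bid doesn't change that.
Original bid €39: Elif is not highest (top rival bid is €784); payoff €0.
Alternative bid €847: Elif is highest, pays the top rival bid €784; payoff €131 − €784 = −€653.
Change in payoff = −€653 − (€0) = −€653.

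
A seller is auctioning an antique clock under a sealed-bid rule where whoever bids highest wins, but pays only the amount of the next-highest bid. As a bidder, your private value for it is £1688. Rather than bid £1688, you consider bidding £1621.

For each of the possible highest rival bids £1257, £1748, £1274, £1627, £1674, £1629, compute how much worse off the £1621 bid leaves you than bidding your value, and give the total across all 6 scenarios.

£134

The deviation costs you only when the competing bid falls strictly between £1621 and £1688; elsewhere both bids give the same outcome.
£1257: outcomes coincide → loss £0.
£1748: outcomes coincide → loss £0.
£1274: outcomes coincide → loss £0.
£1627: truthful payoff £61, deviation payoff £0 → loss £61.
£1674: truthful payoff £14, deviation payoff £0 → loss £14.
£1629: truthful payoff £59, deviation payoff £0 → loss £59.
Total loss = £61 + £14 + £59 = £134.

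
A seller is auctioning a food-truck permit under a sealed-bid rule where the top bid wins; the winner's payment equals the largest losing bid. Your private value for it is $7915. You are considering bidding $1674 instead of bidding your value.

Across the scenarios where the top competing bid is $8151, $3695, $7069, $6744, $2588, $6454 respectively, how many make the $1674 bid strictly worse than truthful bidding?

5

The deviation hurts exactly when the highest competing bid lies strictly between $1674 and $7915 — underbidding then forfeits a profitable win.
$8151: above both → same outcome either way.
$3695: inside the interval → strictly worse (loss $4220).
$7069: inside the interval → strictly worse (loss $846).
$6744: inside the interval → strictly worse (loss $1171).
$2588: inside the interval → strictly worse (loss $5327).
$6454: inside the interval → strictly worse (loss $1461).
Count: 5.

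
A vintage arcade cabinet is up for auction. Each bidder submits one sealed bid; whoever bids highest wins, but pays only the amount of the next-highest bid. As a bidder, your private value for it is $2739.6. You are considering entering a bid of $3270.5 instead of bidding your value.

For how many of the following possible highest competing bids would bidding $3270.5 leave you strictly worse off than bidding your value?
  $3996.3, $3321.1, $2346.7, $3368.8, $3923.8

The deviation hurts exactly when the highest competing bid lies strictly between $2739.6 and $3270.5 — overbidding then wins at a price above your value.
$3996.3: above both → same outcome either way.
$3321.1: above both → same outcome either way.
$2346.7: below both → same outcome either way.
$3368.8: above both → same outcome either way.
$3923.8: above both → same outcome either way.
Count: 0.

0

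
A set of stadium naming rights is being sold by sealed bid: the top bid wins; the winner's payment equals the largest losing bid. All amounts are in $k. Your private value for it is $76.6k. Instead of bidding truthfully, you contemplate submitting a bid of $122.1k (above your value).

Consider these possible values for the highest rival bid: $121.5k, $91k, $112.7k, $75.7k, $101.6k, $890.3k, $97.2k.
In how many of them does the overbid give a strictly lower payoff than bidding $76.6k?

The deviation hurts exactly when the highest competing bid lies strictly between $76.6k and $122.1k — overbidding then wins at a price above your value.
$121.5k: inside the interval → strictly worse (loss $44.9k).
$91k: inside the interval → strictly worse (loss $14.4k).
$112.7k: inside the interval → strictly worse (loss $36.1k).
$75.7k: below both → same outcome either way.
$101.6k: inside the interval → strictly worse (loss $25k).
$890.3k: above both → same outcome either way.
$97.2k: inside the interval → strictly worse (loss $20.6k).
Count: 5.

5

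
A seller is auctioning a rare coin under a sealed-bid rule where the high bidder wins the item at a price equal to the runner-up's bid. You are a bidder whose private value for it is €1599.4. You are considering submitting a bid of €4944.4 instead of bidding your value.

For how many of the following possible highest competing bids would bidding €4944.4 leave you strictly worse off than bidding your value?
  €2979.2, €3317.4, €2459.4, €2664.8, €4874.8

The deviation hurts exactly when the highest competing bid lies strictly between €1599.4 and €4944.4 — overbidding then wins at a price above your value.
€2979.2: inside the interval → strictly worse (loss €1379.8).
€3317.4: inside the interval → strictly worse (loss €1718).
€2459.4: inside the interval → strictly worse (loss €860).
€2664.8: inside the interval → strictly worse (loss €1065.4).
€4874.8: inside the interval → strictly worse (loss €3275.4).
Count: 5.

5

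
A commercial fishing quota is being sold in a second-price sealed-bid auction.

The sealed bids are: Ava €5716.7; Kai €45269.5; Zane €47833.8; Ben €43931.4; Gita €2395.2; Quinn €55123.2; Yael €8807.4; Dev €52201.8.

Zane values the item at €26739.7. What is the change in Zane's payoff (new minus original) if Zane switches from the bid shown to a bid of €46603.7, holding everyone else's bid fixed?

€0

The highest bid among the other bidders is €55123.2; Zane's bid doesn't change that.
Original bid €47833.8: Zane is not highest (top rival bid is €55123.2); payoff €0.
Alternative bid €46603.7: Zane is not highest (top rival bid is €55123.2); payoff €0.
Change in payoff = €0 − (€0) = €0.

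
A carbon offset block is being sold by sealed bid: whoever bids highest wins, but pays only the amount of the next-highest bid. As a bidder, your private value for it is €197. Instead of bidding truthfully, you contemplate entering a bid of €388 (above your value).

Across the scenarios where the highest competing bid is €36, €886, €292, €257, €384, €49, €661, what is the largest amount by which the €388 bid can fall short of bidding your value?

€36: same outcome either way → loss €0.
€886: same outcome either way → loss €0.
€292: truthful gives €0, deviation gives −€95 → loss €95.
€257: truthful gives €0, deviation gives −€60 → loss €60.
€384: truthful gives €0, deviation gives −€187 → loss €187.
€49: same outcome either way → loss €0.
€661: same outcome either way → loss €0.
Maximum loss: €187.

€187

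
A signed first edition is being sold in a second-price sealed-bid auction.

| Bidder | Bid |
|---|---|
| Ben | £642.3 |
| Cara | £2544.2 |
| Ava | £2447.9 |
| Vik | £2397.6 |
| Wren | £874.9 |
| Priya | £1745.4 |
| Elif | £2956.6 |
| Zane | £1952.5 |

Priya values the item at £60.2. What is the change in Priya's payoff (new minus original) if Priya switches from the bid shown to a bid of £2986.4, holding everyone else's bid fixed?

−£2896.4

The highest bid among the other bidders is £2956.6; Priya's bid doesn't change that.
Original bid £1745.4: Priya is not highest (top rival bid is £2956.6); payoff £0.
Alternative bid £2986.4: Priya is highest, pays the top rival bid £2956.6; payoff £60.2 − £2956.6 = −£2896.4.
Change in payoff = −£2896.4 − (£0) = −£2896.4.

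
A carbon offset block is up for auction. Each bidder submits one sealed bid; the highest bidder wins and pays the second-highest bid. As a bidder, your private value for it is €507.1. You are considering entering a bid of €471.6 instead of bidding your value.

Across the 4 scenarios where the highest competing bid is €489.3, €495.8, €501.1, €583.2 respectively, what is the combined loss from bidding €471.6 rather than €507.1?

The deviation costs you only when the competing bid falls strictly between €471.6 and €507.1; elsewhere both bids give the same outcome.
€489.3: truthful payoff €17.8, deviation payoff €0 → loss €17.8.
€495.8: truthful payoff €11.3, deviation payoff €0 → loss €11.3.
€501.1: truthful payoff €6, deviation payoff €0 → loss €6.
€583.2: outcomes coincide → loss €0.
Total loss = €17.8 + €11.3 + €6 = €35.1.

€35.1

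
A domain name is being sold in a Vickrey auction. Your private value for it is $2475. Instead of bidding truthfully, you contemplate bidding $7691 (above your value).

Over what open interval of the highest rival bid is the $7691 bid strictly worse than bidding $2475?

($2475, $7691)

If the competing bid is below $2475, both bids win at the same price — no difference.
If it is above $7691, both bids lose — no difference.
If it lies strictly between $2475 and $7691, bidding your value loses (payoff 0) while bidding $7691 wins at a price above your value (payoff negative).
So the deviation strictly hurts on the open interval ($2475, $7691).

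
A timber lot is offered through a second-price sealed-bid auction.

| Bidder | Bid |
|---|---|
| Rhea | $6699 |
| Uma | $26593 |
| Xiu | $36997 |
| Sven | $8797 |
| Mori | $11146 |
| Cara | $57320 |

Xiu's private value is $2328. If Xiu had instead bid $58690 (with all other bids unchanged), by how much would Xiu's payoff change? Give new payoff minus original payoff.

The highest bid among the other bidders is $57320; Xiu's bid doesn't change that.
Original bid $36997: Xiu is not highest (top rival bid is $57320); payoff $0.
Alternative bid $58690: Xiu is highest, pays the top rival bid $57320; payoff $2328 − $57320 = −$54992.
Change in payoff = −$54992 − ($0) = −$54992.

−$54992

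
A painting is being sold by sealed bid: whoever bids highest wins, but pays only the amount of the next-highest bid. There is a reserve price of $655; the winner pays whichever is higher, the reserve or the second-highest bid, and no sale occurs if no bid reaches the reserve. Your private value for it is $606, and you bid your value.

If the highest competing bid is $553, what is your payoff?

Your bid $606 is the highest bid but falls below the reserve $655, so the item goes unsold. Payoff $0.

$0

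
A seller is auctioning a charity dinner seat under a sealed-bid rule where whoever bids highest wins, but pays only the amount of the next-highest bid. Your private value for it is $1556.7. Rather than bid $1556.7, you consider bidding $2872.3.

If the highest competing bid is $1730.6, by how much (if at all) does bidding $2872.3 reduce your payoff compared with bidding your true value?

Bidding your value $1556.7: you lose (since $1556.7 < $1730.6). Payoff $0.
Bidding $2872.3: you win and pay $1730.6. Payoff $1556.7 − $1730.6 = −$173.9.
The competing bid $1730.6 lies between your value and your inflated bid, so overbidding wins an item priced above your value.
Loss from deviating = $0 − (−$173.9) = $173.9.
Because the price is fixed by the runner-up's bid, deviating from your value can only change a good outcome into a bad one — never the reverse.

$173.9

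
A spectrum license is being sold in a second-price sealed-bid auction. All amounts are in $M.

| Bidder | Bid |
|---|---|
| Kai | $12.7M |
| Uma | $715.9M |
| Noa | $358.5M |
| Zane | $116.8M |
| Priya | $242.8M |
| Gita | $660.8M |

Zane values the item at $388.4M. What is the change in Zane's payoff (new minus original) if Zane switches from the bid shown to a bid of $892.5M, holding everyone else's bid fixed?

The highest bid among the other bidders is $715.9M; Zane's bid doesn't change that.
Original bid $116.8M: Zane is not highest (top rival bid is $715.9M); payoff $0M.
Alternative bid $892.5M: Zane is highest, pays the top rival bid $715.9M; payoff $388.4M − $715.9M = −$327.5M.
Change in payoff = −$327.5M − ($0M) = −$327.5M.

−$327.5M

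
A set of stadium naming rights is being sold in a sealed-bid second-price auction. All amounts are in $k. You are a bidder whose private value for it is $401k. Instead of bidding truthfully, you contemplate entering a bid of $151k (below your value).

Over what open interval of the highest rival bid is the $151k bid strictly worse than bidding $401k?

($151k, $401k)

If the competing bid is below $151k, both bids win at the same price — no difference.
If it is above $401k, both bids lose — no difference.
If it lies strictly between $151k and $401k, bidding your value wins at a price below your value (positive payoff) while bidding $151k loses (payoff 0).
So the deviation strictly hurts on the open interval ($151k, $401k).
Truthful bidding weakly dominates here: raising your bid can only win items priced above your value, and lowering it can only forfeit items priced below.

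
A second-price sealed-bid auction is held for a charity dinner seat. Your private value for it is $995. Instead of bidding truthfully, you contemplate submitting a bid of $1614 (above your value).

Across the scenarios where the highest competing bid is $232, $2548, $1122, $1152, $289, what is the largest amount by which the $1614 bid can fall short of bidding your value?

$157

$232: same outcome either way → loss $0.
$2548: same outcome either way → loss $0.
$1122: truthful gives $0, deviation gives −$127 → loss $127.
$1152: truthful gives $0, deviation gives −$157 → loss $157.
$289: same outcome either way → loss $0.
Maximum loss: $157.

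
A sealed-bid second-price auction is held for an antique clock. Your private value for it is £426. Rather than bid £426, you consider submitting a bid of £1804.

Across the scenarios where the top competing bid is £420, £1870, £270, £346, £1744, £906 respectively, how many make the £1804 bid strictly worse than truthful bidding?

The deviation hurts exactly when the highest competing bid lies strictly between £426 and £1804 — overbidding then wins at a price above your value.
£420: below both → same outcome either way.
£1870: above both → same outcome either way.
£270: below both → same outcome either way.
£346: below both → same outcome either way.
£1744: inside the interval → strictly worse (loss £1318).
£906: inside the interval → strictly worse (loss £480).
Count: 2.

2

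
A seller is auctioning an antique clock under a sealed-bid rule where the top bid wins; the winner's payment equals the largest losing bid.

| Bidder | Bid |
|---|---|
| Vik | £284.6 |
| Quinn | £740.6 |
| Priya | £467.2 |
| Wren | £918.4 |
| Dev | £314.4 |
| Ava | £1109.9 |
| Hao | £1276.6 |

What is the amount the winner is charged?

Highest bid: Hao at £1276.6, so Hao wins.
Second-highest bid: Ava at £1109.9 — that is the price the winner pays.

£1109.9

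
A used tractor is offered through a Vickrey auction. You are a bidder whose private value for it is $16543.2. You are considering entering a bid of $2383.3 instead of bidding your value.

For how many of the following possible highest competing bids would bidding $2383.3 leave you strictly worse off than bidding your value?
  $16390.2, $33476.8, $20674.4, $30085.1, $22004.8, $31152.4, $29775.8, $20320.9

The deviation hurts exactly when the highest competing bid lies strictly between $2383.3 and $16543.2 — underbidding then forfeits a profitable win.
$16390.2: inside the interval → strictly worse (loss $153).
$33476.8: above both → same outcome either way.
$20674.4: above both → same outcome either way.
$30085.1: above both → same outcome either way.
$22004.8: above both → same outcome either way.
$31152.4: above both → same outcome either way.
$29775.8: above both → same outcome either way.
$20320.9: above both → same outcome either way.
Count: 1.

1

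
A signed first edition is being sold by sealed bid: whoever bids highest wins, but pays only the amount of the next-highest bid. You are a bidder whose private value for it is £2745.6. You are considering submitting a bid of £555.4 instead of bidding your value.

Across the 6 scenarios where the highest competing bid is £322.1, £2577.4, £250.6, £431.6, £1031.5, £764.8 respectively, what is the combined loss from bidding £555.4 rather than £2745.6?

£3863.1

The deviation costs you only when the competing bid falls strictly between £555.4 and £2745.6; elsewhere both bids give the same outcome.
£322.1: outcomes coincide → loss £0.
£2577.4: truthful payoff £168.2, deviation payoff £0 → loss £168.2.
£250.6: outcomes coincide → loss £0.
£431.6: outcomes coincide → loss £0.
£1031.5: truthful payoff £1714.1, deviation payoff £0 → loss £1714.1.
£764.8: truthful payoff £1980.8, deviation payoff £0 → loss £1980.8.
Total loss = £168.2 + £1714.1 + £1980.8 = £3863.1.
Because the price is fixed by the runner-up's bid, deviating from your value can only change a good outcome into a bad one — never the reverse.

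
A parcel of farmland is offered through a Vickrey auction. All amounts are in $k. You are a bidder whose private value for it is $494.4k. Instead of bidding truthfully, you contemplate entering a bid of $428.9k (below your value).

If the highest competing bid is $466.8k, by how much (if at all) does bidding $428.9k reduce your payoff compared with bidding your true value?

Bidding your value $494.4k: you win (since $494.4k > $466.8k) and pay $466.8k. Payoff $27.6k.
Bidding $428.9k: you lose. Payoff $0k.
The competing bid $466.8k lies between your shaded bid and your value, so underbidding forfeits an item you could have won at a profitable price.
Loss from deviating = $27.6k − ($0k) = $27.6k.

$27.6k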